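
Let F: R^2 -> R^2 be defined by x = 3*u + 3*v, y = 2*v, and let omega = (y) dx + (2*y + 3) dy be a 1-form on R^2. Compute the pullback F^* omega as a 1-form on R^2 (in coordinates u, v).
F^* omega = (6*v) du + (14*v + 6) dv

Using F^*(f dg) = (f ∘ F) d(g ∘ F), substitute each coordinate x_i by F_i(u, v) in f_i, and replace dx_i by d F_i = (∂F_i/∂u) du + (∂F_i/∂v) dv.
  For the x component: f_1(F) = 2*v; d F_1 = (3) du + (3) dv
  For the y component: f_2(F) = 4*v + 3; d F_2 = (0) du + (2) dv
Combining and collecting du, dv coefficients:
  coeff of du: 6*v
  coeff of dv: 14*v + 6
F^* omega = (6*v) du + (14*v + 6) dv.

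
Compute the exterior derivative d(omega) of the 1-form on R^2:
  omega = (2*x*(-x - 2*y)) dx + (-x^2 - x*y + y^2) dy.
d(omega) = (2*x - y) dx ∧ dy

For a 1-form omega = sum_i f_i dx_i, the exterior derivative is
  d(omega) = sum_{i < j} (∂f_j/∂x_i - ∂f_i/∂x_j) dx_i ∧ dx_j.
  coefficient of dx ∧ dy: ∂f_2/∂x - ∂f_1/∂y = ∂(-x^2 - x*y + y^2)/∂x - ∂(2*x*(-x - 2*y))/∂y = 2*x - y
Assembling: d(omega) = (2*x - y) dx ∧ dy.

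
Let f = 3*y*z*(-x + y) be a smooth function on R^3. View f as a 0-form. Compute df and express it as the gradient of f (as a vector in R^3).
df = (-3*y*z) dx + (3*z*(-x + 2*y)) dy + (3*y*(-x + y)) dz; grad f = (-3*y*z, 3*z*(-x + 2*y), 3*y*(-x + y))

For a 0-form f, d f = (∂f/∂x) dx + (∂f/∂y) dy + (∂f/∂z) dz. The components of the vector representation are exactly the entries of grad f in Cartesian coordinates:
  ∂f/∂x = -3*y*z
  ∂f/∂y = 3*z*(-x + 2*y)
  ∂f/∂z = 3*y*(-x + y).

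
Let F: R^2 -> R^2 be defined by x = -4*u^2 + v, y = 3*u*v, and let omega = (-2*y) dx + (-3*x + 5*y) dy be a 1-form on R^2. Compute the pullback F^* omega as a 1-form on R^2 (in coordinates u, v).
F^* omega = (3*v*(28*u^2 + 15*u*v - 3*v)) du + (3*u*(12*u^2 + 15*u*v - 5*v)) dv

Using F^*(f dg) = (f ∘ F) d(g ∘ F), substitute each coordinate x_i by F_i(u, v) in f_i, and replace dx_i by d F_i = (∂F_i/∂u) du + (∂F_i/∂v) dv.
  For the x component: f_1(F) = -6*u*v; d F_1 = (-8*u) du + (1) dv
  For the y component: f_2(F) = 12*u^2 + 15*u*v - 3*v; d F_2 = (3*v) du + (3*u) dv
Combining and collecting du, dv coefficients:
  coeff of du: 3*v*(28*u^2 + 15*u*v - 3*v)
  coeff of dv: 3*u*(12*u^2 + 15*u*v - 5*v)
F^* omega = (3*v*(28*u^2 + 15*u*v - 3*v)) du + (3*u*(12*u^2 + 15*u*v - 5*v)) dv.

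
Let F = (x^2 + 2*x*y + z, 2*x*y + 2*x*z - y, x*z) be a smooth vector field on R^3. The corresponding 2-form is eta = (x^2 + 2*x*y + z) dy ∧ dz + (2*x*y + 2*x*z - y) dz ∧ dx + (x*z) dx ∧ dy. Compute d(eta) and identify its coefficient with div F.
d(eta) = (5*x + 2*y - 1) dx ∧ dy ∧ dz; div F = 5*x + 2*y - 1

For a 2-form in R^3 of the form above, applying d gives a 3-form with coefficient ∂P/∂x + ∂Q/∂y + ∂R/∂z:
  ∂P/∂x = 2*x + 2*y
  ∂Q/∂y = 2*x - 1
  ∂R/∂z = x
Sum = 5*x + 2*y - 1, which is exactly div F.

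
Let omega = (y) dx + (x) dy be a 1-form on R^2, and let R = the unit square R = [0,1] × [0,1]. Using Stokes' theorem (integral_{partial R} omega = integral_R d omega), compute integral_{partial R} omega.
integral_(partial R) omega = 0

Stokes: integral_partial_R omega = integral_R d omega with d omega = (∂Q/∂x - ∂P/∂y) dx ∧ dy.
  ∂Q/∂x = 1
  ∂P/∂y = 1
  integrand = ∂Q/∂x - ∂P/∂y = 0.
Integrating over R: integral_0^1 integral_0^1 (0) dx dy = 0.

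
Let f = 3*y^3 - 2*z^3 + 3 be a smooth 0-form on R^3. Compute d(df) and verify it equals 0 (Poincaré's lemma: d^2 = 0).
d(df) = 0

Step 1: df = sum_i (∂f/∂x_i) dx_i = (0) dx + (9*y^2) dy + (-6*z^2) dz.
Step 2: Apply d again. Using the 1-form formula, the coefficient of dx ∧ dy in d(df) is ∂^2 f/∂x ∂y - ∂^2 f/∂y ∂x = (0) - (0) = 0 (equality of mixed partials for smooth f).
Similarly for dx ∧ dz and dy ∧ dz — all coefficients vanish. So d(df) = 0.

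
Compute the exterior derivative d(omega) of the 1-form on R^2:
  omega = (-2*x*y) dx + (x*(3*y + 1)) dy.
d(omega) = (2*x + 3*y + 1) dx ∧ dy

For a 1-form omega = sum_i f_i dx_i, the exterior derivative is
  d(omega) = sum_{i < j} (∂f_j/∂x_i - ∂f_i/∂x_j) dx_i ∧ dx_j.
  coefficient of dx ∧ dy: ∂f_2/∂x - ∂f_1/∂y = ∂(x*(3*y + 1))/∂x - ∂(-2*x*y)/∂y = 2*x + 3*y + 1
Assembling: d(omega) = (2*x + 3*y + 1) dx ∧ dy.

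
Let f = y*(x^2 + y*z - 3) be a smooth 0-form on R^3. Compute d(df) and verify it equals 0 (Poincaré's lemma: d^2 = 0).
d(df) = 0

Step 1: df = sum_i (∂f/∂x_i) dx_i = (2*x*y) dx + (x^2 + 2*y*z - 3) dy + (y^2) dz.
Step 2: Apply d again. Using the 1-form formula, the coefficient of dx ∧ dy in d(df) is ∂^2 f/∂x ∂y - ∂^2 f/∂y ∂x = (2*x) - (2*x) = 0 (equality of mixed partials for smooth f).
Similarly for dx ∧ dz and dy ∧ dz — all coefficients vanish. So d(df) = 0.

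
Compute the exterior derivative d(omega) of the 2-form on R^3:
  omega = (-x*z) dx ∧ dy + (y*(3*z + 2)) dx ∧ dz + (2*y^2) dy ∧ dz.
d(omega) = (-x - 3*z - 2) dx ∧ dy ∧ dz

For a 2-form omega = sum_{i<j} g_{ij} dx_i ∧ dx_j, the exterior derivative is
  d(omega) = sum_{i<j} d(g_{ij}) ∧ dx_i ∧ dx_j = sum_{i<j, k} (∂g_{ij}/∂x_k) dx_k ∧ dx_i ∧ dx_j.
Expand each term, using dx_k ∧ dx_i ∧ dx_j = sgn(permutation) dx_{(a)} ∧ dx_{(b)} ∧ dx_{(c)} with (a < b < c) sorted:
  d(-x*z) includes (∂/∂z)(-x*z) dz = (-x) dz, which multiplied by dx ∧ dy gives (-x) dx ∧ dy ∧ dz
  d(y*(3*z + 2)) includes (∂/∂y)(y*(3*z + 2)) dy = (3*z + 2) dy, which multiplied by dx ∧ dz gives (-3*z - 2) dx ∧ dy ∧ dz
Collecting like 3-forms: d(omega) = (-x - 3*z - 2) dx ∧ dy ∧ dz.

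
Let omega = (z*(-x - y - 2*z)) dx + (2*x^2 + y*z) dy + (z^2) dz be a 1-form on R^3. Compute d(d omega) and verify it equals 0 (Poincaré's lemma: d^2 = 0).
d(d omega) = 0

Step 1: d omega = sum_{i<j} (∂f_j/∂x_i - ∂f_i/∂x_j) dx_i ∧ dx_j:
  coeff of dx ∧ dy: 4*x + z
  coeff of dx ∧ dz: x + y + 4*z
  coeff of dy ∧ dz: -y
Step 2: Apply d again to each 2-form coefficient. The only possible 3-form in R^3 is dx ∧ dy ∧ dz, with coefficient
  ∂(coeff of dy∧dz)/∂x - ∂(coeff of dx∧dz)/∂y + ∂(coeff of dx∧dy)/∂z
  = ∂/∂x (-y) - ∂/∂y (x + y + 4*z) + ∂/∂z (4*x + z).
Each of these terms simplifies to sums of mixed partials that cancel in pairs. The result is 0 (by equality of mixed partials for smooth functions — Schwarz / Clairaut).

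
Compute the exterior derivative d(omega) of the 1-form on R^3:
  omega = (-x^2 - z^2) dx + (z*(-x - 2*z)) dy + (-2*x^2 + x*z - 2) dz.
d(omega) = (-z) dx ∧ dy + (-4*x + 3*z) dx ∧ dz + (x + 4*z) dy ∧ dz

For a 1-form omega = sum_i f_i dx_i, the exterior derivative is
  d(omega) = sum_{i < j} (∂f_j/∂x_i - ∂f_i/∂x_j) dx_i ∧ dx_j.
  coefficient of dx ∧ dy: ∂f_2/∂x - ∂f_1/∂y = ∂(z*(-x - 2*z))/∂x - ∂(-x^2 - z^2)/∂y = -z
  coefficient of dx ∧ dz: ∂f_3/∂x - ∂f_1/∂z = ∂(-2*x^2 + x*z - 2)/∂x - ∂(-x^2 - z^2)/∂z = -4*x + 3*z
  coefficient of dy ∧ dz: ∂f_3/∂y - ∂f_2/∂z = ∂(-2*x^2 + x*z - 2)/∂y - ∂(z*(-x - 2*z))/∂z = x + 4*z
Assembling: d(omega) = (-z) dx ∧ dy + (-4*x + 3*z) dx ∧ dz + (x + 4*z) dy ∧ dz.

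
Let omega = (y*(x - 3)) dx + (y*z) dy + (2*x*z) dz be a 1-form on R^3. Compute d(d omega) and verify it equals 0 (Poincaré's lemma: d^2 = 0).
d(d omega) = 0

Step 1: d omega = sum_{i<j} (∂f_j/∂x_i - ∂f_i/∂x_j) dx_i ∧ dx_j:
  coeff of dx ∧ dy: 3 - x
  coeff of dx ∧ dz: 2*z
  coeff of dy ∧ dz: -y
Step 2: Apply d again to each 2-form coefficient. The only possible 3-form in R^3 is dx ∧ dy ∧ dz, with coefficient
  ∂(coeff of dy∧dz)/∂x - ∂(coeff of dx∧dz)/∂y + ∂(coeff of dx∧dy)/∂z
  = ∂/∂x (-y) - ∂/∂y (2*z) + ∂/∂z (3 - x).
Each of these terms simplifies to sums of mixed partials that cancel in pairs. The result is 0 (by equality of mixed partials for smooth functions — Schwarz / Clairaut).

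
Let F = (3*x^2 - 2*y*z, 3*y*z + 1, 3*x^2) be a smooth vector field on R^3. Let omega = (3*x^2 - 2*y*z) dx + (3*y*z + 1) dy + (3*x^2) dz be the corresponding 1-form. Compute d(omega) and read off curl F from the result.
d(omega) = (-3*y) dy ∧ dz + (-6*x - 2*y) dz ∧ dx + (2*z) dx ∧ dy; curl F = (-3*y, -6*x - 2*y, 2*z)

d omega = sum_{i<j} (∂f_j/∂x_i - ∂f_i/∂x_j) dx_i ∧ dx_j. Under the identification (dy ∧ dz, dz ∧ dx, dx ∧ dy) ↔ (e_x, e_y, e_z), the coefficients are exactly the components of curl F. Compute:
  ∂R/∂y - ∂Q/∂z = (0) - (3*y) = -3*y
  ∂P/∂z - ∂R/∂x = (-2*y) - (6*x) = -6*x - 2*y
  ∂Q/∂x - ∂P/∂y = (0) - (-2*z) = 2*z.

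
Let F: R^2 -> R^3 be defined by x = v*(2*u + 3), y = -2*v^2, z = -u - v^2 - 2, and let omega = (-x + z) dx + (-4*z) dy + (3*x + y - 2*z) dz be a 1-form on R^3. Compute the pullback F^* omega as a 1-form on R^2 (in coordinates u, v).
F^* omega = (-4*u*v^2 - 8*u*v - 2*u - 2*v^3 - 6*v^2 - 13*v - 4) du + (-4*u^2*v - 2*u^2 - 14*u*v^2 - 32*u*v - 7*u - 16*v^3 - 21*v^2 - 49*v - 6) dv

Using F^*(f dg) = (f ∘ F) d(g ∘ F), substitute each coordinate x_i by F_i(u, v) in f_i, and replace dx_i by d F_i = (∂F_i/∂u) du + (∂F_i/∂v) dv.
  For the x component: f_1(F) = -2*u*v - u - v^2 - 3*v - 2; d F_1 = (2*v) du + (2*u + 3) dv
  For the y component: f_2(F) = 4*u + 4*v^2 + 8; d F_2 = (0) du + (-4*v) dv
  For the z component: f_3(F) = 6*u*v + 2*u + 9*v + 4; d F_3 = (-1) du + (-2*v) dv
Combining and collecting du, dv coefficients:
  coeff of du: -4*u*v^2 - 8*u*v - 2*u - 2*v^3 - 6*v^2 - 13*v - 4
  coeff of dv: -4*u^2*v - 2*u^2 - 14*u*v^2 - 32*u*v - 7*u - 16*v^3 - 21*v^2 - 49*v - 6
F^* omega = (-4*u*v^2 - 8*u*v - 2*u - 2*v^3 - 6*v^2 - 13*v - 4) du + (-4*u^2*v - 2*u^2 - 14*u*v^2 - 32*u*v - 7*u - 16*v^3 - 21*v^2 - 49*v - 6) dv.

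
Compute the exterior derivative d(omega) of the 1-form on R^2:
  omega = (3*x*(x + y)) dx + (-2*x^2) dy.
d(omega) = (-7*x) dx ∧ dy

For a 1-form omega = sum_i f_i dx_i, the exterior derivative is
  d(omega) = sum_{i < j} (∂f_j/∂x_i - ∂f_i/∂x_j) dx_i ∧ dx_j.
  coefficient of dx ∧ dy: ∂f_2/∂x - ∂f_1/∂y = ∂(-2*x^2)/∂x - ∂(3*x*(x + y))/∂y = -7*x
Assembling: d(omega) = (-7*x) dx ∧ dy.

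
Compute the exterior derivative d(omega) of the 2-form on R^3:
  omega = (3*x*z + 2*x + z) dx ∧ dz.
d(omega) = 0

For a 2-form omega = sum_{i<j} g_{ij} dx_i ∧ dx_j, the exterior derivative is
  d(omega) = sum_{i<j} d(g_{ij}) ∧ dx_i ∧ dx_j = sum_{i<j, k} (∂g_{ij}/∂x_k) dx_k ∧ dx_i ∧ dx_j.
Expand each term, using dx_k ∧ dx_i ∧ dx_j = sgn(permutation) dx_{(a)} ∧ dx_{(b)} ∧ dx_{(c)} with (a < b < c) sorted:

Collecting like 3-forms: d(omega) = 0.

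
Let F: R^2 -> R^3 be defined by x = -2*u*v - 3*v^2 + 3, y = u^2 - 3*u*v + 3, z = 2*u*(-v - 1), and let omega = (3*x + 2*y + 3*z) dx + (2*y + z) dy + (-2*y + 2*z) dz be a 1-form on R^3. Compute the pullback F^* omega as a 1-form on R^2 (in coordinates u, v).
F^* omega = (4*u^3 - 22*u^2*v + 56*u*v^2 + 22*u*v + 20*u + 18*v^3 - 36*v + 12) du + (-6*u^3 + 44*u^2*v + 26*u^2 + 126*u*v^2 + 36*u*v - 36*u + 54*v^3 - 90*v) dv

Using F^*(f dg) = (f ∘ F) d(g ∘ F), substitute each coordinate x_i by F_i(u, v) in f_i, and replace dx_i by d F_i = (∂F_i/∂u) du + (∂F_i/∂v) dv.
  For the x component: f_1(F) = 2*u^2 - 18*u*v - 6*u - 9*v^2 + 15; d F_1 = (-2*v) du + (-2*u - 6*v) dv
  For the y component: f_2(F) = 2*u^2 - 8*u*v - 2*u + 6; d F_2 = (2*u - 3*v) du + (-3*u) dv
  For the z component: f_3(F) = -2*u^2 + 2*u*v - 4*u - 6; d F_3 = (-2*v - 2) du + (-2*u) dv
Combining and collecting du, dv coefficients:
  coeff of du: 4*u^3 - 22*u^2*v + 56*u*v^2 + 22*u*v + 20*u + 18*v^3 - 36*v + 12
  coeff of dv: -6*u^3 + 44*u^2*v + 26*u^2 + 126*u*v^2 + 36*u*v - 36*u + 54*v^3 - 90*v
F^* omega = (4*u^3 - 22*u^2*v + 56*u*v^2 + 22*u*v + 20*u + 18*v^3 - 36*v + 12) du + (-6*u^3 + 44*u^2*v + 26*u^2 + 126*u*v^2 + 36*u*v - 36*u + 54*v^3 - 90*v) dv.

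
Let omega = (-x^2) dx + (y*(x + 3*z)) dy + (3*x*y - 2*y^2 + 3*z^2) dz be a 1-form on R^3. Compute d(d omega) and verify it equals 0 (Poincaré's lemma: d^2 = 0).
d(d omega) = 0

Step 1: d omega = sum_{i<j} (∂f_j/∂x_i - ∂f_i/∂x_j) dx_i ∧ dx_j:
  coeff of dx ∧ dy: y
  coeff of dx ∧ dz: 3*y
  coeff of dy ∧ dz: 3*x - 7*y
Step 2: Apply d again to each 2-form coefficient. The only possible 3-form in R^3 is dx ∧ dy ∧ dz, with coefficient
  ∂(coeff of dy∧dz)/∂x - ∂(coeff of dx∧dz)/∂y + ∂(coeff of dx∧dy)/∂z
  = ∂/∂x (3*x - 7*y) - ∂/∂y (3*y) + ∂/∂z (y).
Each of these terms simplifies to sums of mixed partials that cancel in pairs. The result is 0 (by equality of mixed partials for smooth functions — Schwarz / Clairaut).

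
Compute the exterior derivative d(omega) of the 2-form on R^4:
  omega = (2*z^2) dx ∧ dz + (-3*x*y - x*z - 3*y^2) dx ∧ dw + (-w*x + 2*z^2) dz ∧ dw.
d(omega) = (3*x + 6*y) dx ∧ dy ∧ dw + (-w + x) dx ∧ dz ∧ dw

For a 2-form omega = sum_{i<j} g_{ij} dx_i ∧ dx_j, the exterior derivative is
  d(omega) = sum_{i<j} d(g_{ij}) ∧ dx_i ∧ dx_j = sum_{i<j, k} (∂g_{ij}/∂x_k) dx_k ∧ dx_i ∧ dx_j.
Expand each term, using dx_k ∧ dx_i ∧ dx_j = sgn(permutation) dx_{(a)} ∧ dx_{(b)} ∧ dx_{(c)} with (a < b < c) sorted:
  d(-3*x*y - x*z - 3*y^2) includes (∂/∂y)(-3*x*y - x*z - 3*y^2) dy = (-3*x - 6*y) dy, which multiplied by dx ∧ dw gives (3*x + 6*y) dx ∧ dy ∧ dw
  d(-3*x*y - x*z - 3*y^2) includes (∂/∂z)(-3*x*y - x*z - 3*y^2) dz = (-x) dz, which multiplied by dx ∧ dw gives (x) dx ∧ dz ∧ dw
  d(-w*x + 2*z^2) includes (∂/∂x)(-w*x + 2*z^2) dx = (-w) dx, which multiplied by dz ∧ dw gives (-w) dx ∧ dz ∧ dw
Collecting like 3-forms: d(omega) = (3*x + 6*y) dx ∧ dy ∧ dw + (-w + x) dx ∧ dz ∧ dw.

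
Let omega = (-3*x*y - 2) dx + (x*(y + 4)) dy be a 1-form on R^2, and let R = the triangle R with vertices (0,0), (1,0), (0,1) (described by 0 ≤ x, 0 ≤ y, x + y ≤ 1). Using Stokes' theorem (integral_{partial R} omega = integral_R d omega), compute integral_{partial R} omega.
integral_(partial R) omega = 8/3

Stokes: integral_partial_R omega = integral_R d omega with d omega = (∂Q/∂x - ∂P/∂y) dx ∧ dy.
  ∂Q/∂x = y + 4
  ∂P/∂y = -3*x
  integrand = ∂Q/∂x - ∂P/∂y = 3*x + y + 4.
Integrating over R: integral_0^1 integral_0^{1-x} (3*x + y + 4) dy dx = 8/3.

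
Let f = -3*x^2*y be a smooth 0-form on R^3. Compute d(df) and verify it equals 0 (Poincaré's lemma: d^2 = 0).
d(df) = 0

Step 1: df = sum_i (∂f/∂x_i) dx_i = (-6*x*y) dx + (-3*x^2) dy + (0) dz.
Step 2: Apply d again. Using the 1-form formula, the coefficient of dx ∧ dy in d(df) is ∂^2 f/∂x ∂y - ∂^2 f/∂y ∂x = (-6*x) - (-6*x) = 0 (equality of mixed partials for smooth f).
Similarly for dx ∧ dz and dy ∧ dz — all coefficients vanish. So d(df) = 0.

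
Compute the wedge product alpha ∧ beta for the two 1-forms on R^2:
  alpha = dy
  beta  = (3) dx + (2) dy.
alpha ∧ beta = (-3) dx ∧ dy

Distribute the wedge, using dx_i ∧ dx_j = -dx_j ∧ dx_i and dx_i ∧ dx_i = 0. For each pair (i, j) with i < j, the coefficient of dx_i ∧ dx_j in alpha ∧ beta is (alpha_i * beta_j - alpha_j * beta_i). Collecting: alpha ∧ beta = (-3) dx ∧ dy.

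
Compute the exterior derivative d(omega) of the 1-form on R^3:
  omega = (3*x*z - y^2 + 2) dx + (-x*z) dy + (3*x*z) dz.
d(omega) = (2*y - z) dx ∧ dy + (-3*x + 3*z) dx ∧ dz + (x) dy ∧ dz

For a 1-form omega = sum_i f_i dx_i, the exterior derivative is
  d(omega) = sum_{i < j} (∂f_j/∂x_i - ∂f_i/∂x_j) dx_i ∧ dx_j.
  coefficient of dx ∧ dy: ∂f_2/∂x - ∂f_1/∂y = ∂(-x*z)/∂x - ∂(3*x*z - y^2 + 2)/∂y = 2*y - z
  coefficient of dx ∧ dz: ∂f_3/∂x - ∂f_1/∂z = ∂(3*x*z)/∂x - ∂(3*x*z - y^2 + 2)/∂z = -3*x + 3*z
  coefficient of dy ∧ dz: ∂f_3/∂y - ∂f_2/∂z = ∂(3*x*z)/∂y - ∂(-x*z)/∂z = x
Assembling: d(omega) = (2*y - z) dx ∧ dy + (-3*x + 3*z) dx ∧ dz + (x) dy ∧ dz.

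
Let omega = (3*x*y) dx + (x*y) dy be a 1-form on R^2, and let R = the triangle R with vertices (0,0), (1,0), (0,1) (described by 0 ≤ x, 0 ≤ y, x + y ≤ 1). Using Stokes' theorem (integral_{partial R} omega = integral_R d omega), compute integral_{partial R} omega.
integral_(partial R) omega = -1/3

Stokes: integral_partial_R omega = integral_R d omega with d omega = (∂Q/∂x - ∂P/∂y) dx ∧ dy.
  ∂Q/∂x = y
  ∂P/∂y = 3*x
  integrand = ∂Q/∂x - ∂P/∂y = -3*x + y.
Integrating over R: integral_0^1 integral_0^{1-x} (-3*x + y) dy dx = -1/3.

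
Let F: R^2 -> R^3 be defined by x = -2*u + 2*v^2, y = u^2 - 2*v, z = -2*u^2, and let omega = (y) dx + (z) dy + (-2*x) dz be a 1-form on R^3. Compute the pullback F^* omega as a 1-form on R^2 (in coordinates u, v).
F^* omega = (-4*u^3 - 18*u^2 + 16*u*v^2 + 4*v) du + (4*u^2*v + 4*u^2 - 8*v^2) dv

Using F^*(f dg) = (f ∘ F) d(g ∘ F), substitute each coordinate x_i by F_i(u, v) in f_i, and replace dx_i by d F_i = (∂F_i/∂u) du + (∂F_i/∂v) dv.
  For the x component: f_1(F) = u^2 - 2*v; d F_1 = (-2) du + (4*v) dv
  For the y component: f_2(F) = -2*u^2; d F_2 = (2*u) du + (-2) dv
  For the z component: f_3(F) = 4*u - 4*v^2; d F_3 = (-4*u) du + (0) dv
Combining and collecting du, dv coefficients:
  coeff of du: -4*u^3 - 18*u^2 + 16*u*v^2 + 4*v
  coeff of dv: 4*u^2*v + 4*u^2 - 8*v^2
F^* omega = (-4*u^3 - 18*u^2 + 16*u*v^2 + 4*v) du + (4*u^2*v + 4*u^2 - 8*v^2) dv.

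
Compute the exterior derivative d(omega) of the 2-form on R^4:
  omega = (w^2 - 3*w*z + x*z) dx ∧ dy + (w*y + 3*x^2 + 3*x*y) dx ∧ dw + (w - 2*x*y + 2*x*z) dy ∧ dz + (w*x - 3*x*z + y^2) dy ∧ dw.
d(omega) = (-3*w + x - 2*y + 2*z) dx ∧ dy ∧ dz + (2*w - 3*x - 6*z) dx ∧ dy ∧ dw + (3*x + 1) dy ∧ dz ∧ dw

For a 2-form omega = sum_{i<j} g_{ij} dx_i ∧ dx_j, the exterior derivative is
  d(omega) = sum_{i<j} d(g_{ij}) ∧ dx_i ∧ dx_j = sum_{i<j, k} (∂g_{ij}/∂x_k) dx_k ∧ dx_i ∧ dx_j.
Expand each term, using dx_k ∧ dx_i ∧ dx_j = sgn(permutation) dx_{(a)} ∧ dx_{(b)} ∧ dx_{(c)} with (a < b < c) sorted:
  d(w^2 - 3*w*z + x*z) includes (∂/∂z)(w^2 - 3*w*z + x*z) dz = (-3*w + x) dz, which multiplied by dx ∧ dy gives (-3*w + x) dx ∧ dy ∧ dz
  d(w^2 - 3*w*z + x*z) includes (∂/∂w)(w^2 - 3*w*z + x*z) dw = (2*w - 3*z) dw, which multiplied by dx ∧ dy gives (2*w - 3*z) dx ∧ dy ∧ dw
  d(w*y + 3*x^2 + 3*x*y) includes (∂/∂y)(w*y + 3*x^2 + 3*x*y) dy = (w + 3*x) dy, which multiplied by dx ∧ dw gives (-w - 3*x) dx ∧ dy ∧ dw
  d(w - 2*x*y + 2*x*z) includes (∂/∂x)(w - 2*x*y + 2*x*z) dx = (-2*y + 2*z) dx, which multiplied by dy ∧ dz gives (-2*y + 2*z) dx ∧ dy ∧ dz
  d(w - 2*x*y + 2*x*z) includes (∂/∂w)(w - 2*x*y + 2*x*z) dw = (1) dw, which multiplied by dy ∧ dz gives (1) dy ∧ dz ∧ dw
  d(w*x - 3*x*z + y^2) includes (∂/∂x)(w*x - 3*x*z + y^2) dx = (w - 3*z) dx, which multiplied by dy ∧ dw gives (w - 3*z) dx ∧ dy ∧ dw
  d(w*x - 3*x*z + y^2) includes (∂/∂z)(w*x - 3*x*z + y^2) dz = (-3*x) dz, which multiplied by dy ∧ dw gives (3*x) dy ∧ dz ∧ dw
Collecting like 3-forms: d(omega) = (-3*w + x - 2*y + 2*z) dx ∧ dy ∧ dz + (2*w - 3*x - 6*z) dx ∧ dy ∧ dw + (3*x + 1) dy ∧ dz ∧ dw.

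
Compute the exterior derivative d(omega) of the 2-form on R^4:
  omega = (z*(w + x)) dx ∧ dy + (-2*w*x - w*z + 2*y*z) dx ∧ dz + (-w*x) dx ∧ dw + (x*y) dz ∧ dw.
d(omega) = (w + x - 2*z) dx ∧ dy ∧ dz + (z) dx ∧ dy ∧ dw + (-2*x + y - z) dx ∧ dz ∧ dw + (x) dy ∧ dz ∧ dw

For a 2-form omega = sum_{i<j} g_{ij} dx_i ∧ dx_j, the exterior derivative is
  d(omega) = sum_{i<j} d(g_{ij}) ∧ dx_i ∧ dx_j = sum_{i<j, k} (∂g_{ij}/∂x_k) dx_k ∧ dx_i ∧ dx_j.
Expand each term, using dx_k ∧ dx_i ∧ dx_j = sgn(permutation) dx_{(a)} ∧ dx_{(b)} ∧ dx_{(c)} with (a < b < c) sorted:
  d(z*(w + x)) includes (∂/∂z)(z*(w + x)) dz = (w + x) dz, which multiplied by dx ∧ dy gives (w + x) dx ∧ dy ∧ dz
  d(z*(w + x)) includes (∂/∂w)(z*(w + x)) dw = (z) dw, which multiplied by dx ∧ dy gives (z) dx ∧ dy ∧ dw
  d(-2*w*x - w*z + 2*y*z) includes (∂/∂y)(-2*w*x - w*z + 2*y*z) dy = (2*z) dy, which multiplied by dx ∧ dz gives (-2*z) dx ∧ dy ∧ dz
  d(-2*w*x - w*z + 2*y*z) includes (∂/∂w)(-2*w*x - w*z + 2*y*z) dw = (-2*x - z) dw, which multiplied by dx ∧ dz gives (-2*x - z) dx ∧ dz ∧ dw
  d(x*y) includes (∂/∂x)(x*y) dx = (y) dx, which multiplied by dz ∧ dw gives (y) dx ∧ dz ∧ dw
  d(x*y) includes (∂/∂y)(x*y) dy = (x) dy, which multiplied by dz ∧ dw gives (x) dy ∧ dz ∧ dw
Collecting like 3-forms: d(omega) = (w + x - 2*z) dx ∧ dy ∧ dz + (z) dx ∧ dy ∧ dw + (-2*x + y - z) dx ∧ dz ∧ dw + (x) dy ∧ dz ∧ dw.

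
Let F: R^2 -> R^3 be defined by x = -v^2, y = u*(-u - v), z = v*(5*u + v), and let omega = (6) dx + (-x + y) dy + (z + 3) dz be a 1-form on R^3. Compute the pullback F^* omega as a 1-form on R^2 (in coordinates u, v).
F^* omega = (2*u^3 + 3*u^2*v + 24*u*v^2 + 4*v^3 + 15*v) du + (u^3 + 26*u^2*v + 14*u*v^2 + 15*u + 2*v^3 - 6*v) dv

Using F^*(f dg) = (f ∘ F) d(g ∘ F), substitute each coordinate x_i by F_i(u, v) in f_i, and replace dx_i by d F_i = (∂F_i/∂u) du + (∂F_i/∂v) dv.
  For the x component: f_1(F) = 6; d F_1 = (0) du + (-2*v) dv
  For the y component: f_2(F) = -u^2 - u*v + v^2; d F_2 = (-2*u - v) du + (-u) dv
  For the z component: f_3(F) = 5*u*v + v^2 + 3; d F_3 = (5*v) du + (5*u + 2*v) dv
Combining and collecting du, dv coefficients:
  coeff of du: 2*u^3 + 3*u^2*v + 24*u*v^2 + 4*v^3 + 15*v
  coeff of dv: u^3 + 26*u^2*v + 14*u*v^2 + 15*u + 2*v^3 - 6*v
F^* omega = (2*u^3 + 3*u^2*v + 24*u*v^2 + 4*v^3 + 15*v) du + (u^3 + 26*u^2*v + 14*u*v^2 + 15*u + 2*v^3 - 6*v) dv.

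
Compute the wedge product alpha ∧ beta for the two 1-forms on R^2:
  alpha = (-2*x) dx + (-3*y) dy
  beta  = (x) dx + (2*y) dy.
alpha ∧ beta = (-x*y) dx ∧ dy

Distribute the wedge, using dx_i ∧ dx_j = -dx_j ∧ dx_i and dx_i ∧ dx_i = 0. For each pair (i, j) with i < j, the coefficient of dx_i ∧ dx_j in alpha ∧ beta is (alpha_i * beta_j - alpha_j * beta_i). Collecting: alpha ∧ beta = (-x*y) dx ∧ dy.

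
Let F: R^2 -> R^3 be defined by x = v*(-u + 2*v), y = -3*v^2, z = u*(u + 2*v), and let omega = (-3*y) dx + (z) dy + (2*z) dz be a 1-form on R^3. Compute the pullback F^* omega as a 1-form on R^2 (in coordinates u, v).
F^* omega = (4*u^3 + 12*u^2*v + 8*u*v^2 - 9*v^3) du + (4*u^3 + 2*u^2*v - 21*u*v^2 + 36*v^3) dv

Using F^*(f dg) = (f ∘ F) d(g ∘ F), substitute each coordinate x_i by F_i(u, v) in f_i, and replace dx_i by d F_i = (∂F_i/∂u) du + (∂F_i/∂v) dv.
  For the x component: f_1(F) = 9*v^2; d F_1 = (-v) du + (-u + 4*v) dv
  For the y component: f_2(F) = u*(u + 2*v); d F_2 = (0) du + (-6*v) dv
  For the z component: f_3(F) = 2*u*(u + 2*v); d F_3 = (2*u + 2*v) du + (2*u) dv
Combining and collecting du, dv coefficients:
  coeff of du: 4*u^3 + 12*u^2*v + 8*u*v^2 - 9*v^3
  coeff of dv: 4*u^3 + 2*u^2*v - 21*u*v^2 + 36*v^3
F^* omega = (4*u^3 + 12*u^2*v + 8*u*v^2 - 9*v^3) du + (4*u^3 + 2*u^2*v - 21*u*v^2 + 36*v^3) dv.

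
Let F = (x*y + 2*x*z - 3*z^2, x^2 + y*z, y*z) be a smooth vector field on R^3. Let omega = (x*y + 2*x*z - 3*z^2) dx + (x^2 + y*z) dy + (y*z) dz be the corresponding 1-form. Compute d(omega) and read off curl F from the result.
d(omega) = (-y + z) dy ∧ dz + (2*x - 6*z) dz ∧ dx + (x) dx ∧ dy; curl F = (-y + z, 2*x - 6*z, x)

d omega = sum_{i<j} (∂f_j/∂x_i - ∂f_i/∂x_j) dx_i ∧ dx_j. Under the identification (dy ∧ dz, dz ∧ dx, dx ∧ dy) ↔ (e_x, e_y, e_z), the coefficients are exactly the components of curl F. Compute:
  ∂R/∂y - ∂Q/∂z = (z) - (y) = -y + z
  ∂P/∂z - ∂R/∂x = (2*x - 6*z) - (0) = 2*x - 6*z
  ∂Q/∂x - ∂P/∂y = (2*x) - (x) = x.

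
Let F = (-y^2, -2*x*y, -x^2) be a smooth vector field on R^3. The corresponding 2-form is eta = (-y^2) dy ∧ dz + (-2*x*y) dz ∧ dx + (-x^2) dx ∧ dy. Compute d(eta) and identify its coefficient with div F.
d(eta) = (-2*x) dx ∧ dy ∧ dz; div F = -2*x

For a 2-form in R^3 of the form above, applying d gives a 3-form with coefficient ∂P/∂x + ∂Q/∂y + ∂R/∂z:
  ∂P/∂x = 0
  ∂Q/∂y = -2*x
  ∂R/∂z = 0
Sum = -2*x, which is exactly div F.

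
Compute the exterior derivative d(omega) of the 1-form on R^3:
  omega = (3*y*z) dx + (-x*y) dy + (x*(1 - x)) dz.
d(omega) = (-y - 3*z) dx ∧ dy + (-2*x - 3*y + 1) dx ∧ dz

For a 1-form omega = sum_i f_i dx_i, the exterior derivative is
  d(omega) = sum_{i < j} (∂f_j/∂x_i - ∂f_i/∂x_j) dx_i ∧ dx_j.
  coefficient of dx ∧ dy: ∂f_2/∂x - ∂f_1/∂y = ∂(-x*y)/∂x - ∂(3*y*z)/∂y = -y - 3*z
  coefficient of dx ∧ dz: ∂f_3/∂x - ∂f_1/∂z = ∂(x*(1 - x))/∂x - ∂(3*y*z)/∂z = -2*x - 3*y + 1
Assembling: d(omega) = (-y - 3*z) dx ∧ dy + (-2*x - 3*y + 1) dx ∧ dz.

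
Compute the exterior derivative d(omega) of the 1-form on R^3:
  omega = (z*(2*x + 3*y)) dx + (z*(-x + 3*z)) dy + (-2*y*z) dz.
d(omega) = (-4*z) dx ∧ dy + (-2*x - 3*y) dx ∧ dz + (x - 8*z) dy ∧ dz

For a 1-form omega = sum_i f_i dx_i, the exterior derivative is
  d(omega) = sum_{i < j} (∂f_j/∂x_i - ∂f_i/∂x_j) dx_i ∧ dx_j.
  coefficient of dx ∧ dy: ∂f_2/∂x - ∂f_1/∂y = ∂(z*(-x + 3*z))/∂x - ∂(z*(2*x + 3*y))/∂y = -4*z
  coefficient of dx ∧ dz: ∂f_3/∂x - ∂f_1/∂z = ∂(-2*y*z)/∂x - ∂(z*(2*x + 3*y))/∂z = -2*x - 3*y
  coefficient of dy ∧ dz: ∂f_3/∂y - ∂f_2/∂z = ∂(-2*y*z)/∂y - ∂(z*(-x + 3*z))/∂z = x - 8*z
Assembling: d(omega) = (-4*z) dx ∧ dy + (-2*x - 3*y) dx ∧ dz + (x - 8*z) dy ∧ dz.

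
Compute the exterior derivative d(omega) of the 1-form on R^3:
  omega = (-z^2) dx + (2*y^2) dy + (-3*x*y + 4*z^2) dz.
d(omega) = (-3*y + 2*z) dx ∧ dz + (-3*x) dy ∧ dz

For a 1-form omega = sum_i f_i dx_i, the exterior derivative is
  d(omega) = sum_{i < j} (∂f_j/∂x_i - ∂f_i/∂x_j) dx_i ∧ dx_j.
  coefficient of dx ∧ dz: ∂f_3/∂x - ∂f_1/∂z = ∂(-3*x*y + 4*z^2)/∂x - ∂(-z^2)/∂z = -3*y + 2*z
  coefficient of dy ∧ dz: ∂f_3/∂y - ∂f_2/∂z = ∂(-3*x*y + 4*z^2)/∂y - ∂(2*y^2)/∂z = -3*x
Assembling: d(omega) = (-3*y + 2*z) dx ∧ dz + (-3*x) dy ∧ dz.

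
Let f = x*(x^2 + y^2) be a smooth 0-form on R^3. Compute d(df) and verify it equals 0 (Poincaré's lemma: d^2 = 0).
d(df) = 0

Step 1: df = sum_i (∂f/∂x_i) dx_i = (3*x^2 + y^2) dx + (2*x*y) dy + (0) dz.
Step 2: Apply d again. Using the 1-form formula, the coefficient of dx ∧ dy in d(df) is ∂^2 f/∂x ∂y - ∂^2 f/∂y ∂x = (2*y) - (2*y) = 0 (equality of mixed partials for smooth f).
Similarly for dx ∧ dz and dy ∧ dz — all coefficients vanish. So d(df) = 0.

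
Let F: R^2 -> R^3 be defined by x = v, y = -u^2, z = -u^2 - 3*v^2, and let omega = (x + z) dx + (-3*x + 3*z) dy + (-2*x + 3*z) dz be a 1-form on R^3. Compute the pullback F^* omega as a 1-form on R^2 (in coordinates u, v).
F^* omega = (2*u*(6*u^2 + 18*v^2 + 5*v)) du + (18*u^2*v - u^2 + 54*v^3 + 9*v^2 + v) dv

Using F^*(f dg) = (f ∘ F) d(g ∘ F), substitute each coordinate x_i by F_i(u, v) in f_i, and replace dx_i by d F_i = (∂F_i/∂u) du + (∂F_i/∂v) dv.
  For the x component: f_1(F) = -u^2 - 3*v^2 + v; d F_1 = (0) du + (1) dv
  For the y component: f_2(F) = -3*u^2 - 9*v^2 - 3*v; d F_2 = (-2*u) du + (0) dv
  For the z component: f_3(F) = -3*u^2 - 9*v^2 - 2*v; d F_3 = (-2*u) du + (-6*v) dv
Combining and collecting du, dv coefficients:
  coeff of du: 2*u*(6*u^2 + 18*v^2 + 5*v)
  coeff of dv: 18*u^2*v - u^2 + 54*v^3 + 9*v^2 + v
F^* omega = (2*u*(6*u^2 + 18*v^2 + 5*v)) du + (18*u^2*v - u^2 + 54*v^3 + 9*v^2 + v) dv.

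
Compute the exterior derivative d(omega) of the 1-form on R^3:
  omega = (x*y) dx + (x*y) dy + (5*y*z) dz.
d(omega) = (-x + y) dx ∧ dy + (5*z) dy ∧ dz

For a 1-form omega = sum_i f_i dx_i, the exterior derivative is
  d(omega) = sum_{i < j} (∂f_j/∂x_i - ∂f_i/∂x_j) dx_i ∧ dx_j.
  coefficient of dx ∧ dy: ∂f_2/∂x - ∂f_1/∂y = ∂(x*y)/∂x - ∂(x*y)/∂y = -x + y
  coefficient of dy ∧ dz: ∂f_3/∂y - ∂f_2/∂z = ∂(5*y*z)/∂y - ∂(x*y)/∂z = 5*z
Assembling: d(omega) = (-x + y) dx ∧ dy + (5*z) dy ∧ dz.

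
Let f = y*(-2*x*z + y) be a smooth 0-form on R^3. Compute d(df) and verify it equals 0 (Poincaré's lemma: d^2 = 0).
d(df) = 0

Step 1: df = sum_i (∂f/∂x_i) dx_i = (-2*y*z) dx + (-2*x*z + 2*y) dy + (-2*x*y) dz.
Step 2: Apply d again. Using the 1-form formula, the coefficient of dx ∧ dy in d(df) is ∂^2 f/∂x ∂y - ∂^2 f/∂y ∂x = (-2*z) - (-2*z) = 0 (equality of mixed partials for smooth f).
Similarly for dx ∧ dz and dy ∧ dz — all coefficients vanish. So d(df) = 0.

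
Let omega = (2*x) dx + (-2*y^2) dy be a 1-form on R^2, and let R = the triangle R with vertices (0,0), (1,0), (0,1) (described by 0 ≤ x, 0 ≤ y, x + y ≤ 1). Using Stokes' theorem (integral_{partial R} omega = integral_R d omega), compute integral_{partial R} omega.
integral_(partial R) omega = 0

Stokes: integral_partial_R omega = integral_R d omega with d omega = (∂Q/∂x - ∂P/∂y) dx ∧ dy.
  ∂Q/∂x = 0
  ∂P/∂y = 0
  integrand = ∂Q/∂x - ∂P/∂y = 0.
Integrating over R: integral_0^1 integral_0^{1-x} (0) dy dx = 0.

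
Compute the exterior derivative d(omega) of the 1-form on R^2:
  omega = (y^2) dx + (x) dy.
d(omega) = (1 - 2*y) dx ∧ dy

For a 1-form omega = sum_i f_i dx_i, the exterior derivative is
  d(omega) = sum_{i < j} (∂f_j/∂x_i - ∂f_i/∂x_j) dx_i ∧ dx_j.
  coefficient of dx ∧ dy: ∂f_2/∂x - ∂f_1/∂y = ∂(x)/∂x - ∂(y^2)/∂y = 1 - 2*y
Assembling: d(omega) = (1 - 2*y) dx ∧ dy.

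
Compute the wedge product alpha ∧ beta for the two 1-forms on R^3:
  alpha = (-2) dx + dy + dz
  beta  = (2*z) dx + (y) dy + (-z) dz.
alpha ∧ beta = (-2*y - 2*z) dx ∧ dy + (-y - z) dy ∧ dz

Distribute the wedge, using dx_i ∧ dx_j = -dx_j ∧ dx_i and dx_i ∧ dx_i = 0. For each pair (i, j) with i < j, the coefficient of dx_i ∧ dx_j in alpha ∧ beta is (alpha_i * beta_j - alpha_j * beta_i). Collecting: alpha ∧ beta = (-2*y - 2*z) dx ∧ dy + (-y - z) dy ∧ dz.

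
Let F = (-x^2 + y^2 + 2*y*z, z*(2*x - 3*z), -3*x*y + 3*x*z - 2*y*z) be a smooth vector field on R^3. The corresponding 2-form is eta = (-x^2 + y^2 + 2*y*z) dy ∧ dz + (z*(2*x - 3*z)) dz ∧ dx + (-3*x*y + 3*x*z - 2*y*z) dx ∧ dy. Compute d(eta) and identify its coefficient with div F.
d(eta) = (x - 2*y) dx ∧ dy ∧ dz; div F = x - 2*y

For a 2-form in R^3 of the form above, applying d gives a 3-form with coefficient ∂P/∂x + ∂Q/∂y + ∂R/∂z:
  ∂P/∂x = -2*x
  ∂Q/∂y = 0
  ∂R/∂z = 3*x - 2*y
Sum = x - 2*y, which is exactly div F.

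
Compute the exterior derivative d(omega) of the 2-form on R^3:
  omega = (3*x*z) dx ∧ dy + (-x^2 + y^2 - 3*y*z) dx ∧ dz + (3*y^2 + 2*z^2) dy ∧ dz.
d(omega) = (3*x - 2*y + 3*z) dx ∧ dy ∧ dz

For a 2-form omega = sum_{i<j} g_{ij} dx_i ∧ dx_j, the exterior derivative is
  d(omega) = sum_{i<j} d(g_{ij}) ∧ dx_i ∧ dx_j = sum_{i<j, k} (∂g_{ij}/∂x_k) dx_k ∧ dx_i ∧ dx_j.
Expand each term, using dx_k ∧ dx_i ∧ dx_j = sgn(permutation) dx_{(a)} ∧ dx_{(b)} ∧ dx_{(c)} with (a < b < c) sorted:
  d(3*x*z) includes (∂/∂z)(3*x*z) dz = (3*x) dz, which multiplied by dx ∧ dy gives (3*x) dx ∧ dy ∧ dz
  d(-x^2 + y^2 - 3*y*z) includes (∂/∂y)(-x^2 + y^2 - 3*y*z) dy = (2*y - 3*z) dy, which multiplied by dx ∧ dz gives (-2*y + 3*z) dx ∧ dy ∧ dz
Collecting like 3-forms: d(omega) = (3*x - 2*y + 3*z) dx ∧ dy ∧ dz.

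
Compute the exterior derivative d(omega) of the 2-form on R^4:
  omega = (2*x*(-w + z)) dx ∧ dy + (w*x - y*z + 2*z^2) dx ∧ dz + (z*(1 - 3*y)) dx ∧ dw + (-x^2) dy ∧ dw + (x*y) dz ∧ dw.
d(omega) = (2*x + z) dx ∧ dy ∧ dz + (-4*x + 3*z) dx ∧ dy ∧ dw + (x + 4*y - 1) dx ∧ dz ∧ dw + (x) dy ∧ dz ∧ dw

For a 2-form omega = sum_{i<j} g_{ij} dx_i ∧ dx_j, the exterior derivative is
  d(omega) = sum_{i<j} d(g_{ij}) ∧ dx_i ∧ dx_j = sum_{i<j, k} (∂g_{ij}/∂x_k) dx_k ∧ dx_i ∧ dx_j.
Expand each term, using dx_k ∧ dx_i ∧ dx_j = sgn(permutation) dx_{(a)} ∧ dx_{(b)} ∧ dx_{(c)} with (a < b < c) sorted:
  d(2*x*(-w + z)) includes (∂/∂z)(2*x*(-w + z)) dz = (2*x) dz, which multiplied by dx ∧ dy gives (2*x) dx ∧ dy ∧ dz
  d(2*x*(-w + z)) includes (∂/∂w)(2*x*(-w + z)) dw = (-2*x) dw, which multiplied by dx ∧ dy gives (-2*x) dx ∧ dy ∧ dw
  d(w*x - y*z + 2*z^2) includes (∂/∂y)(w*x - y*z + 2*z^2) dy = (-z) dy, which multiplied by dx ∧ dz gives (z) dx ∧ dy ∧ dz
  d(w*x - y*z + 2*z^2) includes (∂/∂w)(w*x - y*z + 2*z^2) dw = (x) dw, which multiplied by dx ∧ dz gives (x) dx ∧ dz ∧ dw
  d(z*(1 - 3*y)) includes (∂/∂y)(z*(1 - 3*y)) dy = (-3*z) dy, which multiplied by dx ∧ dw gives (3*z) dx ∧ dy ∧ dw
  d(z*(1 - 3*y)) includes (∂/∂z)(z*(1 - 3*y)) dz = (1 - 3*y) dz, which multiplied by dx ∧ dw gives (3*y - 1) dx ∧ dz ∧ dw
  d(-x^2) includes (∂/∂x)(-x^2) dx = (-2*x) dx, which multiplied by dy ∧ dw gives (-2*x) dx ∧ dy ∧ dw
  d(x*y) includes (∂/∂x)(x*y) dx = (y) dx, which multiplied by dz ∧ dw gives (y) dx ∧ dz ∧ dw
  d(x*y) includes (∂/∂y)(x*y) dy = (x) dy, which multiplied by dz ∧ dw gives (x) dy ∧ dz ∧ dw
Collecting like 3-forms: d(omega) = (2*x + z) dx ∧ dy ∧ dz + (-4*x + 3*z) dx ∧ dy ∧ dw + (x + 4*y - 1) dx ∧ dz ∧ dw + (x) dy ∧ dz ∧ dw.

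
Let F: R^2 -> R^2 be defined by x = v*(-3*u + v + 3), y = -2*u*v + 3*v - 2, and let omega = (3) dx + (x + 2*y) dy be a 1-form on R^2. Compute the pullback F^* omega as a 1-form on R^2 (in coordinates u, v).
F^* omega = (v*(14*u*v - 2*v^2 - 18*v - 1)) du + (14*u^2*v - 2*u*v^2 - 39*u*v - u + 3*v^2 + 33*v - 3) dv

Using F^*(f dg) = (f ∘ F) d(g ∘ F), substitute each coordinate x_i by F_i(u, v) in f_i, and replace dx_i by d F_i = (∂F_i/∂u) du + (∂F_i/∂v) dv.
  For the x component: f_1(F) = 3; d F_1 = (-3*v) du + (-3*u + 2*v + 3) dv
  For the y component: f_2(F) = -7*u*v + v^2 + 9*v - 4; d F_2 = (-2*v) du + (3 - 2*u) dv
Combining and collecting du, dv coefficients:
  coeff of du: v*(14*u*v - 2*v^2 - 18*v - 1)
  coeff of dv: 14*u^2*v - 2*u*v^2 - 39*u*v - u + 3*v^2 + 33*v - 3
F^* omega = (v*(14*u*v - 2*v^2 - 18*v - 1)) du + (14*u^2*v - 2*u*v^2 - 39*u*v - u + 3*v^2 + 33*v - 3) dv.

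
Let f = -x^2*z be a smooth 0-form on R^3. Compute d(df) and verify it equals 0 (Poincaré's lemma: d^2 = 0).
d(df) = 0

Step 1: df = sum_i (∂f/∂x_i) dx_i = (-2*x*z) dx + (0) dy + (-x^2) dz.
Step 2: Apply d again. Using the 1-form formula, the coefficient of dx ∧ dy in d(df) is ∂^2 f/∂x ∂y - ∂^2 f/∂y ∂x = (0) - (0) = 0 (equality of mixed partials for smooth f).
Similarly for dx ∧ dz and dy ∧ dz — all coefficients vanish. So d(df) = 0.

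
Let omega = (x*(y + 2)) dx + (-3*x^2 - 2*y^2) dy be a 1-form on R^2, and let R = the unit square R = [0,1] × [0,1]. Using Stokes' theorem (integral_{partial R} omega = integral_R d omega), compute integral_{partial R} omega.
integral_(partial R) omega = -7/2

Stokes: integral_partial_R omega = integral_R d omega with d omega = (∂Q/∂x - ∂P/∂y) dx ∧ dy.
  ∂Q/∂x = -6*x
  ∂P/∂y = x
  integrand = ∂Q/∂x - ∂P/∂y = -7*x.
Integrating over R: integral_0^1 integral_0^1 (-7*x) dx dy = -7/2.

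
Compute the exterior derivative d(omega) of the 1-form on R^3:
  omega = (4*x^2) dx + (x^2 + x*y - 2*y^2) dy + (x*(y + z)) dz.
d(omega) = (2*x + y) dx ∧ dy + (y + z) dx ∧ dz + (x) dy ∧ dz

For a 1-form omega = sum_i f_i dx_i, the exterior derivative is
  d(omega) = sum_{i < j} (∂f_j/∂x_i - ∂f_i/∂x_j) dx_i ∧ dx_j.
  coefficient of dx ∧ dy: ∂f_2/∂x - ∂f_1/∂y = ∂(x^2 + x*y - 2*y^2)/∂x - ∂(4*x^2)/∂y = 2*x + y
  coefficient of dx ∧ dz: ∂f_3/∂x - ∂f_1/∂z = ∂(x*(y + z))/∂x - ∂(4*x^2)/∂z = y + z
  coefficient of dy ∧ dz: ∂f_3/∂y - ∂f_2/∂z = ∂(x*(y + z))/∂y - ∂(x^2 + x*y - 2*y^2)/∂z = x
Assembling: d(omega) = (2*x + y) dx ∧ dy + (y + z) dx ∧ dz + (x) dy ∧ dz.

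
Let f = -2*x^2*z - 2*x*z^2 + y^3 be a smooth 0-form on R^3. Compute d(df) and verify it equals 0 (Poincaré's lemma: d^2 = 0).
d(df) = 0

Step 1: df = sum_i (∂f/∂x_i) dx_i = (2*z*(-2*x - z)) dx + (3*y^2) dy + (2*x*(-x - 2*z)) dz.
Step 2: Apply d again. Using the 1-form formula, the coefficient of dx ∧ dy in d(df) is ∂^2 f/∂x ∂y - ∂^2 f/∂y ∂x = (0) - (0) = 0 (equality of mixed partials for smooth f).
Similarly for dx ∧ dz and dy ∧ dz — all coefficients vanish. So d(df) = 0.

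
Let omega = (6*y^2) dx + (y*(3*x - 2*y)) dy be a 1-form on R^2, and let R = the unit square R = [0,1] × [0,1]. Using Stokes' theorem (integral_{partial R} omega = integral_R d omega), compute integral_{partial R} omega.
integral_(partial R) omega = -9/2

Stokes: integral_partial_R omega = integral_R d omega with d omega = (∂Q/∂x - ∂P/∂y) dx ∧ dy.
  ∂Q/∂x = 3*y
  ∂P/∂y = 12*y
  integrand = ∂Q/∂x - ∂P/∂y = -9*y.
Integrating over R: integral_0^1 integral_0^1 (-9*y) dx dy = -9/2.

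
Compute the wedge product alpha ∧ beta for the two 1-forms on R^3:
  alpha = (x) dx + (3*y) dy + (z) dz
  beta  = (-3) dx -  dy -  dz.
alpha ∧ beta = (-x + 9*y) dx ∧ dy + (-x + 3*z) dx ∧ dz + (-3*y + z) dy ∧ dz

Distribute the wedge, using dx_i ∧ dx_j = -dx_j ∧ dx_i and dx_i ∧ dx_i = 0. For each pair (i, j) with i < j, the coefficient of dx_i ∧ dx_j in alpha ∧ beta is (alpha_i * beta_j - alpha_j * beta_i). Collecting: alpha ∧ beta = (-x + 9*y) dx ∧ dy + (-x + 3*z) dx ∧ dz + (-3*y + z) dy ∧ dz.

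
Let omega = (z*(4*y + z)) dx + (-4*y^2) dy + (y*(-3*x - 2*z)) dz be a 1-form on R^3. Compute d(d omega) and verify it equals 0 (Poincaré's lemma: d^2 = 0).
d(d omega) = 0

Step 1: d omega = sum_{i<j} (∂f_j/∂x_i - ∂f_i/∂x_j) dx_i ∧ dx_j:
  coeff of dx ∧ dy: -4*z
  coeff of dx ∧ dz: -7*y - 2*z
  coeff of dy ∧ dz: -3*x - 2*z
Step 2: Apply d again to each 2-form coefficient. The only possible 3-form in R^3 is dx ∧ dy ∧ dz, with coefficient
  ∂(coeff of dy∧dz)/∂x - ∂(coeff of dx∧dz)/∂y + ∂(coeff of dx∧dy)/∂z
  = ∂/∂x (-3*x - 2*z) - ∂/∂y (-7*y - 2*z) + ∂/∂z (-4*z).
Each of these terms simplifies to sums of mixed partials that cancel in pairs. The result is 0 (by equality of mixed partials for smooth functions — Schwarz / Clairaut).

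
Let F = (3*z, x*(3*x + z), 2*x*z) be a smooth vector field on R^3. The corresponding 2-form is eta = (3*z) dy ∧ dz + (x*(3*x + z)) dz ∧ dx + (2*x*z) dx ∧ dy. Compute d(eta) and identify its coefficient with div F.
d(eta) = (2*x) dx ∧ dy ∧ dz; div F = 2*x

For a 2-form in R^3 of the form above, applying d gives a 3-form with coefficient ∂P/∂x + ∂Q/∂y + ∂R/∂z:
  ∂P/∂x = 0
  ∂Q/∂y = 0
  ∂R/∂z = 2*x
Sum = 2*x, which is exactly div F.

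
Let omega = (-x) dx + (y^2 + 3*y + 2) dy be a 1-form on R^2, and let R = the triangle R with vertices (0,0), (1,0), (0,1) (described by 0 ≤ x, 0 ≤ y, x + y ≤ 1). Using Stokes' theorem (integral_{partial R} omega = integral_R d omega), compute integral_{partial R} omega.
integral_(partial R) omega = 0

Stokes: integral_partial_R omega = integral_R d omega with d omega = (∂Q/∂x - ∂P/∂y) dx ∧ dy.
  ∂Q/∂x = 0
  ∂P/∂y = 0
  integrand = ∂Q/∂x - ∂P/∂y = 0.
Integrating over R: integral_0^1 integral_0^{1-x} (0) dy dx = 0.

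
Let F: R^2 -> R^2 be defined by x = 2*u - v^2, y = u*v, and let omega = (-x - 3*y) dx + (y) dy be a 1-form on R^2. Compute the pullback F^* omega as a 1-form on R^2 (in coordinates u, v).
F^* omega = (u*v^2 - 6*u*v - 4*u + 2*v^2) du + (v*(u^2 + 6*u*v + 4*u - 2*v^2)) dv

Using F^*(f dg) = (f ∘ F) d(g ∘ F), substitute each coordinate x_i by F_i(u, v) in f_i, and replace dx_i by d F_i = (∂F_i/∂u) du + (∂F_i/∂v) dv.
  For the x component: f_1(F) = -3*u*v - 2*u + v^2; d F_1 = (2) du + (-2*v) dv
  For the y component: f_2(F) = u*v; d F_2 = (v) du + (u) dv
Combining and collecting du, dv coefficients:
  coeff of du: u*v^2 - 6*u*v - 4*u + 2*v^2
  coeff of dv: v*(u^2 + 6*u*v + 4*u - 2*v^2)
F^* omega = (u*v^2 - 6*u*v - 4*u + 2*v^2) du + (v*(u^2 + 6*u*v + 4*u - 2*v^2)) dv.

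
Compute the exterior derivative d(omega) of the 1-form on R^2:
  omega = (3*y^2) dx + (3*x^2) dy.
d(omega) = (6*x - 6*y) dx ∧ dy

For a 1-form omega = sum_i f_i dx_i, the exterior derivative is
  d(omega) = sum_{i < j} (∂f_j/∂x_i - ∂f_i/∂x_j) dx_i ∧ dx_j.
  coefficient of dx ∧ dy: ∂f_2/∂x - ∂f_1/∂y = ∂(3*x^2)/∂x - ∂(3*y^2)/∂y = 6*x - 6*y
Assembling: d(omega) = (6*x - 6*y) dx ∧ dy.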